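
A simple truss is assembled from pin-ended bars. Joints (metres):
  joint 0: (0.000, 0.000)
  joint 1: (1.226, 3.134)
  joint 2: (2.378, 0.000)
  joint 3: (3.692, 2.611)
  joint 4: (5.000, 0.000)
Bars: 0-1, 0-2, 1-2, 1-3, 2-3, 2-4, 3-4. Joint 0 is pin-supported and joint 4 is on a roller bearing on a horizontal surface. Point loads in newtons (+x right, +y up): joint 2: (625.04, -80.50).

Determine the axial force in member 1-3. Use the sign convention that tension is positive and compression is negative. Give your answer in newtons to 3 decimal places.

-35.512

N=5 nodes, M=7 members, R=3 reactions → 2N=10, M+R=10
member 0 (0-1): L=3.3653, (cx,cy)=(0.3643,0.9313)
member 1 (0-2): L=2.3780, (cx,cy)=(1.0000,0.0000)
member 2 (1-2): L=3.3390, (cx,cy)=(0.3450,-0.9386)
member 3 (1-3): L=2.5209, (cx,cy)=(0.9782,-0.2075)
member 4 (2-3): L=2.9230, (cx,cy)=(0.4495,0.8933)
member 5 (2-4): L=2.6220, (cx,cy)=(1.0000,0.0000)
member 6 (3-4): L=2.9203, (cx,cy)=(0.4479,-0.8941)
solve A·x = −loads:
  F[0-1] = -45.3293 N (compression)
  F[0-2] = +641.5539 N (tension)
  F[1-2] = +52.8254 N (tension)
  F[1-3] = -35.5120 N (compression)
  F[2-3] = +34.6127 N (tension)
  F[2-4] = +19.1796 N (tension)
  F[3-4] = -42.8212 N (compression)
  Rx@0 = -625.0400 N
  Ry@0 = +42.2142 N
  Ry@4 = +38.2858 N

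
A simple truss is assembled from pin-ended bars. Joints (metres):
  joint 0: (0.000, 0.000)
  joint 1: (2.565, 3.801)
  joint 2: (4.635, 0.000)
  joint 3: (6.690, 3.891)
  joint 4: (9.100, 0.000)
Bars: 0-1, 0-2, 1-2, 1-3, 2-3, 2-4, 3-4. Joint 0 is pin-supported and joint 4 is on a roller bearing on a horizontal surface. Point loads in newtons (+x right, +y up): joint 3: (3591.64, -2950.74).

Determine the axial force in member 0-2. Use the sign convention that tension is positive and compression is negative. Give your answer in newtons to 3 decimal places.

N=5 nodes, M=7 members, R=3 reactions → 2N=10, M+R=10
member 0 (0-1): L=4.5855, (cx,cy)=(0.5594,0.8289)
member 1 (0-2): L=4.6350, (cx,cy)=(1.0000,0.0000)
member 2 (1-2): L=4.3281, (cx,cy)=(0.4783,-0.8782)
member 3 (1-3): L=4.1260, (cx,cy)=(0.9998,0.0218)
member 4 (2-3): L=4.4003, (cx,cy)=(0.4670,0.8843)
member 5 (2-4): L=4.4650, (cx,cy)=(1.0000,0.0000)
member 6 (3-4): L=4.5769, (cx,cy)=(0.5266,-0.8501)
solve A·x = −loads:
  F[0-1] = +909.9373 N (tension)
  F[0-2] = +3082.6468 N (tension)
  F[1-2] = -836.2782 N (compression)
  F[1-3] = +909.1756 N (tension)
  F[2-3] = +830.5672 N (tension)
  F[2-4] = +2294.7972 N (tension)
  F[3-4] = -4358.1116 N (compression)
  Rx@0 = -3591.6400 N
  Ry@0 = -754.2624 N
  Ry@4 = +3705.0024 N

3082.647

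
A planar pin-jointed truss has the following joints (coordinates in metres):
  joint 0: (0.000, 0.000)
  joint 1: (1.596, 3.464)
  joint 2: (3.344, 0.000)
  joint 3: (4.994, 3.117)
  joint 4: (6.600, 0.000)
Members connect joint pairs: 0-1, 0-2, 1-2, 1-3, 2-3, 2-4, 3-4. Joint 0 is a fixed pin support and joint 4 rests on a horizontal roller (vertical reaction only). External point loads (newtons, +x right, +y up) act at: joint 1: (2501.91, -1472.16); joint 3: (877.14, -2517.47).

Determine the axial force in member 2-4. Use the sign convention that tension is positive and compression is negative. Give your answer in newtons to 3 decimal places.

2054.904

N=5 nodes, M=7 members, R=3 reactions → 2N=10, M+R=10
member 0 (0-1): L=3.8140, (cx,cy)=(0.4185,0.9082)
member 1 (0-2): L=3.3440, (cx,cy)=(1.0000,0.0000)
member 2 (1-2): L=3.8801, (cx,cy)=(0.4505,-0.8928)
member 3 (1-3): L=3.4157, (cx,cy)=(0.9948,-0.1016)
member 4 (2-3): L=3.5268, (cx,cy)=(0.4678,0.8838)
member 5 (2-4): L=3.2560, (cx,cy)=(1.0000,0.0000)
member 6 (3-4): L=3.5064, (cx,cy)=(0.4580,-0.8889)
solve A·x = −loads:
  F[0-1] = -1.5154 N (compression)
  F[0-2] = +3379.6841 N (tension)
  F[1-2] = -1435.1385 N (compression)
  F[1-3] = -1865.6530 N (compression)
  F[2-3] = +1449.6927 N (tension)
  F[2-4] = +2054.9039 N (tension)
  F[3-4] = -4486.5128 N (compression)
  Rx@0 = -3379.0500 N
  Ry@0 = +1.3763 N
  Ry@4 = +3988.2537 N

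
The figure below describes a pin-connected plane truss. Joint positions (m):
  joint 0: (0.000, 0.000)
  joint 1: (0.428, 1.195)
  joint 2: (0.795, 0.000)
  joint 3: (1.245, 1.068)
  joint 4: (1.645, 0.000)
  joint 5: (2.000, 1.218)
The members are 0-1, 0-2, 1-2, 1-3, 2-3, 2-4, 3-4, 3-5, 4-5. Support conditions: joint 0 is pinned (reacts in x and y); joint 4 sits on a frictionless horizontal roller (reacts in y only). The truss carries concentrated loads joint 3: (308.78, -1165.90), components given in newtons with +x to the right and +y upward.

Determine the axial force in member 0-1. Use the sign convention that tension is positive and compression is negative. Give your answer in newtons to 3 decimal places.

-88.194

N=6 nodes, M=9 members, R=3 reactions → 2N=12, M+R=12
member 0 (0-1): L=1.2693, (cx,cy)=(0.3372,0.9414)
member 1 (0-2): L=0.7950, (cx,cy)=(1.0000,0.0000)
member 2 (1-2): L=1.2501, (cx,cy)=(0.2936,-0.9559)
member 3 (1-3): L=0.8268, (cx,cy)=(0.9881,-0.1536)
member 4 (2-3): L=1.1589, (cx,cy)=(0.3883,0.9215)
member 5 (2-4): L=0.8500, (cx,cy)=(1.0000,0.0000)
member 6 (3-4): L=1.1404, (cx,cy)=(0.3507,-0.9365)
member 7 (3-5): L=0.7698, (cx,cy)=(0.9808,0.1949)
member 8 (4-5): L=1.2687, (cx,cy)=(0.2798,0.9601)
solve A·x = −loads:
  F[0-1] = -88.1939 N (compression)
  F[0-2] = +338.5176 N (tension)
  F[1-2] = +96.2890 N (tension)
  F[1-3] = -58.7028 N (compression)
  F[2-3] = -99.8831 N (compression)
  F[2-4] = +405.5696 N (tension)
  F[3-4] = -1156.3287 N (compression)
  F[3-5] = +0.0000 N (tension)
  F[4-5] = -0.0000 N (compression)
  Rx@0 = -308.7800 N
  Ry@0 = +83.0292 N
  Ry@4 = +1082.8708 N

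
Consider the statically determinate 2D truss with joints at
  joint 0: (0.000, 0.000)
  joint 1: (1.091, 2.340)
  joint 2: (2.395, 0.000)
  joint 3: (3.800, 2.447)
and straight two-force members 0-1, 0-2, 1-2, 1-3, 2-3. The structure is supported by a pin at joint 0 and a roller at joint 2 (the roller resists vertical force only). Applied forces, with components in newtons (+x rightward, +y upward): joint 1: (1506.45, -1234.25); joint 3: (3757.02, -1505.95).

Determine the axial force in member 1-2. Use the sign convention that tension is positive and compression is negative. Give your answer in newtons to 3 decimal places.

-7520.530

N=4 nodes, M=5 members, R=3 reactions → 2N=8, M+R=8
member 0 (0-1): L=2.5818, (cx,cy)=(0.4226,0.9063)
member 1 (0-2): L=2.3950, (cx,cy)=(1.0000,0.0000)
member 2 (1-2): L=2.6788, (cx,cy)=(0.4868,-0.8735)
member 3 (1-3): L=2.7111, (cx,cy)=(0.9992,0.0395)
member 4 (2-3): L=2.8217, (cx,cy)=(0.4979,0.8672)
solve A·x = −loads:
  F[0-1] = +6092.5684 N (tension)
  F[0-2] = +2688.9493 N (tension)
  F[1-2] = -7520.5300 N (compression)
  F[1-3] = +4732.6283 N (tension)
  F[2-3] = -1951.9163 N (compression)
  Rx@0 = -5263.4700 N
  Ry@0 = -5521.8867 N
  Ry@2 = +8262.0867 N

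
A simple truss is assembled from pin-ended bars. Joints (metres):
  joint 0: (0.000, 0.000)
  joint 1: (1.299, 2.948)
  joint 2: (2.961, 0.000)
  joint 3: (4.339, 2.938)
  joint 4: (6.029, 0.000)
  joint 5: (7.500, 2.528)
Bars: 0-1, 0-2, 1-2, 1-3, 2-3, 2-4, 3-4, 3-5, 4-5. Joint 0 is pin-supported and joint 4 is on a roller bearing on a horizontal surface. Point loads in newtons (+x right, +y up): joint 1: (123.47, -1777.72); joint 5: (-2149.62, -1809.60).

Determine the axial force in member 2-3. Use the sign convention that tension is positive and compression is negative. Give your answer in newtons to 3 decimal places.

N=6 nodes, M=9 members, R=3 reactions → 2N=12, M+R=12
member 0 (0-1): L=3.2215, (cx,cy)=(0.4032,0.9151)
member 1 (0-2): L=2.9610, (cx,cy)=(1.0000,0.0000)
member 2 (1-2): L=3.3842, (cx,cy)=(0.4911,-0.8711)
member 3 (1-3): L=3.0400, (cx,cy)=(1.0000,-0.0033)
member 4 (2-3): L=3.2451, (cx,cy)=(0.4246,0.9054)
member 5 (2-4): L=3.0680, (cx,cy)=(1.0000,0.0000)
member 6 (3-4): L=3.3894, (cx,cy)=(0.4986,-0.8668)
member 7 (3-5): L=3.1875, (cx,cy)=(0.9917,-0.1286)
member 8 (4-5): L=2.9248, (cx,cy)=(0.5029,0.8643)
solve A·x = −loads:
  F[0-1] = -1960.6083 N (compression)
  F[0-2] = -1235.5789 N (compression)
  F[1-2] = +22.3568 N (tension)
  F[1-3] = -925.0256 N (compression)
  F[2-3] = -21.5108 N (compression)
  F[2-4] = -1215.4650 N (compression)
  F[3-4] = +171.5359 N (tension)
  F[3-5] = -1028.2270 N (compression)
  F[4-5] = -2246.6796 N (compression)
  Rx@0 = +2026.1500 N
  Ry@0 = +1794.1522 N
  Ry@4 = +1793.1678 N

-21.511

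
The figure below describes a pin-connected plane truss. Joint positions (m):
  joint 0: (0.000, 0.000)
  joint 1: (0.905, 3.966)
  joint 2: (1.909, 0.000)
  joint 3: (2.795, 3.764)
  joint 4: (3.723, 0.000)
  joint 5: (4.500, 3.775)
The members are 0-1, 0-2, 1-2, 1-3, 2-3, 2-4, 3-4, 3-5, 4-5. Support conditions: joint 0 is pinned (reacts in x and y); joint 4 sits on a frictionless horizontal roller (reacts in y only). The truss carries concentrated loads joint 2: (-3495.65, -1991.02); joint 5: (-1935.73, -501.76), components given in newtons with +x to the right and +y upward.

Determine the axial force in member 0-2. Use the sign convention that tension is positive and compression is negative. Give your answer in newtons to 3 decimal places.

N=6 nodes, M=9 members, R=3 reactions → 2N=12, M+R=12
member 0 (0-1): L=4.0679, (cx,cy)=(0.2225,0.9749)
member 1 (0-2): L=1.9090, (cx,cy)=(1.0000,0.0000)
member 2 (1-2): L=4.0911, (cx,cy)=(0.2454,-0.9694)
member 3 (1-3): L=1.9008, (cx,cy)=(0.9943,-0.1063)
member 4 (2-3): L=3.8669, (cx,cy)=(0.2291,0.9734)
member 5 (2-4): L=1.8140, (cx,cy)=(1.0000,0.0000)
member 6 (3-4): L=3.8767, (cx,cy)=(0.2394,-0.9709)
member 7 (3-5): L=1.7050, (cx,cy)=(1.0000,0.0065)
member 8 (4-5): L=3.8541, (cx,cy)=(0.2016,0.9795)
solve A·x = −loads:
  F[0-1] = -2900.8531 N (compression)
  F[0-2] = -4786.0243 N (compression)
  F[1-2] = +3071.6285 N (tension)
  F[1-3] = -1407.1334 N (compression)
  F[2-3] = -1013.6421 N (compression)
  F[2-4] = -304.3136 N (compression)
  F[3-4] = +850.0105 N (tension)
  F[3-5] = -1834.9286 N (compression)
  F[4-5] = -500.1921 N (compression)
  Rx@0 = +5431.3800 N
  Ry@0 = +2828.1557 N
  Ry@4 = -335.3757 N

-4786.024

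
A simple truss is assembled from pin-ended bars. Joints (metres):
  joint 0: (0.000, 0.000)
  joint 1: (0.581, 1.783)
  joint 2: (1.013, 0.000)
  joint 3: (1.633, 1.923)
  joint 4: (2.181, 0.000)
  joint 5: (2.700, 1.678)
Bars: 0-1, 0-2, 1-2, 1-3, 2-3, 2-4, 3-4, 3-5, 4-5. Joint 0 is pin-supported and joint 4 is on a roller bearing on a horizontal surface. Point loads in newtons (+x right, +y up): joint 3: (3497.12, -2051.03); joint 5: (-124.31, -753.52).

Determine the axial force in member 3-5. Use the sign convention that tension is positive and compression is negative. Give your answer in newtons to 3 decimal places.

104.182

N=6 nodes, M=9 members, R=3 reactions → 2N=12, M+R=12
member 0 (0-1): L=1.8753, (cx,cy)=(0.3098,0.9508)
member 1 (0-2): L=1.0130, (cx,cy)=(1.0000,0.0000)
member 2 (1-2): L=1.8346, (cx,cy)=(0.2355,-0.9719)
member 3 (1-3): L=1.0613, (cx,cy)=(0.9913,0.1319)
member 4 (2-3): L=2.0205, (cx,cy)=(0.3069,0.9518)
member 5 (2-4): L=1.1680, (cx,cy)=(1.0000,0.0000)
member 6 (3-4): L=1.9996, (cx,cy)=(0.2741,-0.9617)
member 7 (3-5): L=1.0948, (cx,cy)=(0.9746,-0.2238)
member 8 (4-5): L=1.7564, (cx,cy)=(0.2955,0.9553)
solve A·x = −loads:
  F[0-1] = +2788.9900 N (tension)
  F[0-2] = +2508.7209 N (tension)
  F[1-2] = -2528.6287 N (compression)
  F[1-3] = +1472.3859 N (tension)
  F[2-3] = +2582.0971 N (tension)
  F[2-4] = +1120.9540 N (tension)
  F[3-4] = -4914.2571 N (compression)
  F[3-5] = +104.1824 N (tension)
  F[4-5] = -764.3345 N (compression)
  Rx@0 = -3372.8100 N
  Ry@0 = -2651.7570 N
  Ry@4 = +5456.3070 N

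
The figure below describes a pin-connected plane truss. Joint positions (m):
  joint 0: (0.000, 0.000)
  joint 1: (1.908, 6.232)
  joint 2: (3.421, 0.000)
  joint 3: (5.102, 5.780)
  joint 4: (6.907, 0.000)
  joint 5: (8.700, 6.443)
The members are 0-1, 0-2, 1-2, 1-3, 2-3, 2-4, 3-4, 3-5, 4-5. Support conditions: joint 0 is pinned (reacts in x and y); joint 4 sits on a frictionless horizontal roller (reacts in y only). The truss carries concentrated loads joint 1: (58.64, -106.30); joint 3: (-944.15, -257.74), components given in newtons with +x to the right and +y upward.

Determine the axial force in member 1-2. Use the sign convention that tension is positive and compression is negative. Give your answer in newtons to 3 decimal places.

875.618

N=6 nodes, M=9 members, R=3 reactions → 2N=12, M+R=12
member 0 (0-1): L=6.5175, (cx,cy)=(0.2927,0.9562)
member 1 (0-2): L=3.4210, (cx,cy)=(1.0000,0.0000)
member 2 (1-2): L=6.4130, (cx,cy)=(0.2359,-0.9718)
member 3 (1-3): L=3.2258, (cx,cy)=(0.9901,-0.1401)
member 4 (2-3): L=6.0195, (cx,cy)=(0.2793,0.9602)
member 5 (2-4): L=3.4860, (cx,cy)=(1.0000,0.0000)
member 6 (3-4): L=6.0553, (cx,cy)=(0.2981,-0.9545)
member 7 (3-5): L=3.6586, (cx,cy)=(0.9834,0.1812)
member 8 (4-5): L=6.6878, (cx,cy)=(0.2681,0.9634)
solve A·x = −loads:
  F[0-1] = -921.8637 N (compression)
  F[0-2] = -615.6357 N (compression)
  F[1-2] = +875.6183 N (tension)
  F[1-3] = -540.4268 N (compression)
  F[2-3] = -886.1557 N (compression)
  F[2-4] = -161.5869 N (compression)
  F[3-4] = +542.0800 N (tension)
  F[3-5] = -0.0000 N (tension)
  F[4-5] = +0.0000 N (tension)
  Rx@0 = +885.5100 N
  Ry@0 = +881.4763 N
  Ry@4 = -517.4363 N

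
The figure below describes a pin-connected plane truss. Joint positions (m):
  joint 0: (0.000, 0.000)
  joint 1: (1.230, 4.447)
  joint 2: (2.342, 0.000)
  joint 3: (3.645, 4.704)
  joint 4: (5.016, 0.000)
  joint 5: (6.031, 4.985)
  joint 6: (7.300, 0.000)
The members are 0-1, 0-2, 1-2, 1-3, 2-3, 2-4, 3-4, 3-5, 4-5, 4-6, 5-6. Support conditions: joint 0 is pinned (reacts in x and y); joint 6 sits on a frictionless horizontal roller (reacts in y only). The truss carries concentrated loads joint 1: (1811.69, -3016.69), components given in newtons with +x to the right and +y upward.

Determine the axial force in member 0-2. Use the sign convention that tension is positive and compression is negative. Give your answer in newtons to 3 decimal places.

N=7 nodes, M=11 members, R=3 reactions → 2N=14, M+R=14
member 0 (0-1): L=4.6140, (cx,cy)=(0.2666,0.9638)
member 1 (0-2): L=2.3420, (cx,cy)=(1.0000,0.0000)
member 2 (1-2): L=4.5839, (cx,cy)=(0.2426,-0.9701)
member 3 (1-3): L=2.4286, (cx,cy)=(0.9944,0.1058)
member 4 (2-3): L=4.8811, (cx,cy)=(0.2669,0.9637)
member 5 (2-4): L=2.6740, (cx,cy)=(1.0000,0.0000)
member 6 (3-4): L=4.8997, (cx,cy)=(0.2798,-0.9601)
member 7 (3-5): L=2.4025, (cx,cy)=(0.9931,0.1170)
member 8 (4-5): L=5.0873, (cx,cy)=(0.1995,0.9799)
member 9 (4-6): L=2.2840, (cx,cy)=(1.0000,0.0000)
member 10 (5-6): L=5.1440, (cx,cy)=(0.2467,-0.9691)
solve A·x = −loads:
  F[0-1] = -1457.5001 N (compression)
  F[0-2] = +2200.2330 N (tension)
  F[1-2] = -1853.5940 N (compression)
  F[1-3] = -1760.4598 N (compression)
  F[2-3] = +1865.9389 N (tension)
  F[2-4] = +1252.4695 N (tension)
  F[3-4] = -1771.8251 N (compression)
  F[3-5] = -761.9213 N (compression)
  F[4-5] = +1735.9517 N (tension)
  F[4-6] = +410.3397 N (tension)
  F[5-6] = -1663.3425 N (compression)
  Rx@0 = -1811.6900 N
  Ry@0 = +1404.7566 N
  Ry@6 = +1611.9334 N

2200.233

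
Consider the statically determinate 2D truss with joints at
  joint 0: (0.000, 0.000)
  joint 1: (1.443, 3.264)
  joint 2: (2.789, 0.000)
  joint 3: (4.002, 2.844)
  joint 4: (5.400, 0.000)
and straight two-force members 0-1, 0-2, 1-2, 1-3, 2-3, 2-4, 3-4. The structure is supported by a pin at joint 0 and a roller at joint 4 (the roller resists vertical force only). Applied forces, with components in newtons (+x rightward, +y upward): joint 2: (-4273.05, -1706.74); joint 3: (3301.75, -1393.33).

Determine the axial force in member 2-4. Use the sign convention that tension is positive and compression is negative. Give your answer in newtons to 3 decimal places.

1795.690

N=5 nodes, M=7 members, R=3 reactions → 2N=10, M+R=10
member 0 (0-1): L=3.5687, (cx,cy)=(0.4043,0.9146)
member 1 (0-2): L=2.7890, (cx,cy)=(1.0000,0.0000)
member 2 (1-2): L=3.5306, (cx,cy)=(0.3812,-0.9245)
member 3 (1-3): L=2.5932, (cx,cy)=(0.9868,-0.1620)
member 4 (2-3): L=3.0919, (cx,cy)=(0.3923,0.9198)
member 5 (2-4): L=2.6110, (cx,cy)=(1.0000,0.0000)
member 6 (3-4): L=3.1690, (cx,cy)=(0.4411,-0.8974)
solve A·x = −loads:
  F[0-1] = +604.5914 N (tension)
  F[0-2] = -1215.7628 N (compression)
  F[1-2] = -688.1089 N (compression)
  F[1-3] = +513.5739 N (tension)
  F[2-3] = +2547.0827 N (tension)
  F[2-4] = +1795.6895 N (tension)
  F[3-4] = -4070.5227 N (compression)
  Rx@0 = +971.3000 N
  Ry@0 = -552.9636 N
  Ry@4 = +3653.0336 N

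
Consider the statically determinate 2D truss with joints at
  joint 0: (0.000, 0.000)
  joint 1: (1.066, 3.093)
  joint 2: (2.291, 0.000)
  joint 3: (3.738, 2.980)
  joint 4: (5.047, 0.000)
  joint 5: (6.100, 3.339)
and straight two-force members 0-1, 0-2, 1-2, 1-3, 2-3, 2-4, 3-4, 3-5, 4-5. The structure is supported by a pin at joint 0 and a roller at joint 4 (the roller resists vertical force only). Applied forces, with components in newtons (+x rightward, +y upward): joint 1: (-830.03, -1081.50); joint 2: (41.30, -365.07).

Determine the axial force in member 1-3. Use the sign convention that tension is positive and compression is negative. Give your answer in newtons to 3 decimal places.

N=6 nodes, M=9 members, R=3 reactions → 2N=12, M+R=12
member 0 (0-1): L=3.2715, (cx,cy)=(0.3258,0.9454)
member 1 (0-2): L=2.2910, (cx,cy)=(1.0000,0.0000)
member 2 (1-2): L=3.3268, (cx,cy)=(0.3682,-0.9297)
member 3 (1-3): L=2.6744, (cx,cy)=(0.9991,-0.0423)
member 4 (2-3): L=3.3127, (cx,cy)=(0.4368,0.8996)
member 5 (2-4): L=2.7560, (cx,cy)=(1.0000,0.0000)
member 6 (3-4): L=3.2548, (cx,cy)=(0.4022,-0.9156)
member 7 (3-5): L=2.3891, (cx,cy)=(0.9886,0.1503)
member 8 (4-5): L=3.5011, (cx,cy)=(0.3008,0.9537)
solve A·x = −loads:
  F[0-1] = -1651.2142 N (compression)
  F[0-2] = -250.6984 N (compression)
  F[1-2] = +511.1235 N (tension)
  F[1-3] = +103.8817 N (tension)
  F[2-3] = -122.4376 N (compression)
  F[2-4] = -50.3083 N (compression)
  F[3-4] = +125.0913 N (tension)
  F[3-5] = -0.0000 N (compression)
  F[4-5] = +0.0000 N (tension)
  Rx@0 = +788.7300 N
  Ry@0 = +1561.0991 N
  Ry@4 = -114.5291 N

103.882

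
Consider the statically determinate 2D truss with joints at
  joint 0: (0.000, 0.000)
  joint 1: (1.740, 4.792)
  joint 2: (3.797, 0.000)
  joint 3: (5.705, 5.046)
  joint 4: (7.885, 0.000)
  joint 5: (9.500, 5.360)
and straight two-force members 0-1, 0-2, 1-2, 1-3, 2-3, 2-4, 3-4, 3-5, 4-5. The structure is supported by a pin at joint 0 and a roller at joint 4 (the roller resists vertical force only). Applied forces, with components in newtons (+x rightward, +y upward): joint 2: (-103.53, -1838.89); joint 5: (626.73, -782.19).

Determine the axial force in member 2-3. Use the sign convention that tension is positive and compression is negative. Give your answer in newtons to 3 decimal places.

1592.842

N=6 nodes, M=9 members, R=3 reactions → 2N=12, M+R=12
member 0 (0-1): L=5.0981, (cx,cy)=(0.3413,0.9400)
member 1 (0-2): L=3.7970, (cx,cy)=(1.0000,0.0000)
member 2 (1-2): L=5.2148, (cx,cy)=(0.3945,-0.9189)
member 3 (1-3): L=3.9731, (cx,cy)=(0.9980,0.0639)
member 4 (2-3): L=5.3947, (cx,cy)=(0.3537,0.9354)
member 5 (2-4): L=4.0880, (cx,cy)=(1.0000,0.0000)
member 6 (3-4): L=5.4968, (cx,cy)=(0.3966,-0.9180)
member 7 (3-5): L=3.8080, (cx,cy)=(0.9966,0.0825)
member 8 (4-5): L=5.5980, (cx,cy)=(0.2885,0.9575)
solve A·x = −loads:
  F[0-1] = -390.5902 N (compression)
  F[0-2] = +656.5092 N (tension)
  F[1-2] = +379.7949 N (tension)
  F[1-3] = -283.7002 N (compression)
  F[2-3] = +1592.8422 N (tension)
  F[2-4] = +346.4907 N (tension)
  F[3-4] = -1523.5113 N (compression)
  F[3-5] = +887.4806 N (tension)
  F[4-5] = -893.3546 N (compression)
  Rx@0 = -523.2000 N
  Ry@0 = +367.1367 N
  Ry@4 = +2253.9433 N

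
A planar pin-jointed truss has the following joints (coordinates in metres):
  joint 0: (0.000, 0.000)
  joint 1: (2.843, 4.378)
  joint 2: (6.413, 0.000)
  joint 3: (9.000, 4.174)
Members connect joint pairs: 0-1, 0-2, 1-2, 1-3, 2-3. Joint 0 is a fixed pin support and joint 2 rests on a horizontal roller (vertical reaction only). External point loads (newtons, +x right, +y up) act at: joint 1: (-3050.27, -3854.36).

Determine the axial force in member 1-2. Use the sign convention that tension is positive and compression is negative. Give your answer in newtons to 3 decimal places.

482.114

N=4 nodes, M=5 members, R=3 reactions → 2N=8, M+R=8
member 0 (0-1): L=5.2201, (cx,cy)=(0.5446,0.8387)
member 1 (0-2): L=6.4130, (cx,cy)=(1.0000,0.0000)
member 2 (1-2): L=5.6491, (cx,cy)=(0.6320,-0.7750)
member 3 (1-3): L=6.1604, (cx,cy)=(0.9995,-0.0331)
member 4 (2-3): L=4.9107, (cx,cy)=(0.5268,0.8500)
solve A·x = −loads:
  F[0-1] = -5041.2529 N (compression)
  F[0-2] = -304.6792 N (compression)
  F[1-2] = +482.1144 N (tension)
  F[1-3] = -0.0000 N (tension)
  F[2-3] = +0.0000 N (tension)
  Rx@0 = +3050.2700 N
  Ry@0 = +4227.9974 N
  Ry@2 = -373.6374 N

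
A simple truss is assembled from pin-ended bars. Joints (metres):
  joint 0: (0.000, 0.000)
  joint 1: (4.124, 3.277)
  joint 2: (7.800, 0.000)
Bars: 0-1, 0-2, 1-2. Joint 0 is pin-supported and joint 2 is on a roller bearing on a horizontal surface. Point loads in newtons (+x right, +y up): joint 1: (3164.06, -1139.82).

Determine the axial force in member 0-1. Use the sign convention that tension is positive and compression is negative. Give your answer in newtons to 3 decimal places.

1273.278

N=3 nodes, M=3 members, R=3 reactions → 2N=6, M+R=6
member 0 (0-1): L=5.2675, (cx,cy)=(0.7829,0.6221)
member 1 (0-2): L=7.8000, (cx,cy)=(1.0000,0.0000)
member 2 (1-2): L=4.9246, (cx,cy)=(0.7465,-0.6654)
solve A·x = −loads:
  F[0-1] = +1273.2782 N (tension)
  F[0-2] = +2167.1844 N (tension)
  F[1-2] = -2903.2973 N (compression)
  Rx@0 = -3164.0600 N
  Ry@0 = -792.1341 N
  Ry@2 = +1931.9541 N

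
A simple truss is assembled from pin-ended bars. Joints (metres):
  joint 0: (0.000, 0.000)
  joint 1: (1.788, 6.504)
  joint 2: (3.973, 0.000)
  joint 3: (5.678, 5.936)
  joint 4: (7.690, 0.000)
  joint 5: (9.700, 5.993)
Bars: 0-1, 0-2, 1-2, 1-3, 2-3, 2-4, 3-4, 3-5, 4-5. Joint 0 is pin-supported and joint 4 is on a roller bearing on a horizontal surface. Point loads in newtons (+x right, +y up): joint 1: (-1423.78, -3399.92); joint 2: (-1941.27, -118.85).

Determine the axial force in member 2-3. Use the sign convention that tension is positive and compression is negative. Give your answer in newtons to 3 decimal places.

-334.359

N=6 nodes, M=9 members, R=3 reactions → 2N=12, M+R=12
member 0 (0-1): L=6.7453, (cx,cy)=(0.2651,0.9642)
member 1 (0-2): L=3.9730, (cx,cy)=(1.0000,0.0000)
member 2 (1-2): L=6.8612, (cx,cy)=(0.3185,-0.9479)
member 3 (1-3): L=3.9312, (cx,cy)=(0.9895,-0.1445)
member 4 (2-3): L=6.1760, (cx,cy)=(0.2761,0.9611)
member 5 (2-4): L=3.7170, (cx,cy)=(1.0000,0.0000)
member 6 (3-4): L=6.2677, (cx,cy)=(0.3210,-0.9471)
member 7 (3-5): L=4.0224, (cx,cy)=(0.9999,0.0142)
member 8 (4-5): L=6.3211, (cx,cy)=(0.3180,0.9481)
solve A·x = −loads:
  F[0-1] = -4014.6598 N (compression)
  F[0-2] = -2300.8689 N (compression)
  F[1-2] = +464.3925 N (tension)
  F[1-3] = +213.9550 N (tension)
  F[2-3] = -334.3588 N (compression)
  F[2-4] = -119.4042 N (compression)
  F[3-4] = +371.9638 N (tension)
  F[3-5] = +0.0000 N (tension)
  F[4-5] = -0.0000 N (compression)
  Rx@0 = +3365.0500 N
  Ry@0 = +3871.0479 N
  Ry@4 = -352.2779 N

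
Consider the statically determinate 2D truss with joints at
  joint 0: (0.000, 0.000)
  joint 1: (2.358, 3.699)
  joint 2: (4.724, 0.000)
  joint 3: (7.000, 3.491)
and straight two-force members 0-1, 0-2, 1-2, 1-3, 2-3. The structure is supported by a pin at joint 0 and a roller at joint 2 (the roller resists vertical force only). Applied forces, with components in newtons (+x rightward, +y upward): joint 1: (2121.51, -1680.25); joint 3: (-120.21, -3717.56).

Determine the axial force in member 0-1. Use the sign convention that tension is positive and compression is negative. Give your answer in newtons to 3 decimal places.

N=4 nodes, M=5 members, R=3 reactions → 2N=8, M+R=8
member 0 (0-1): L=4.3867, (cx,cy)=(0.5375,0.8432)
member 1 (0-2): L=4.7240, (cx,cy)=(1.0000,0.0000)
member 2 (1-2): L=4.3910, (cx,cy)=(0.5388,-0.8424)
member 3 (1-3): L=4.6467, (cx,cy)=(0.9990,-0.0448)
member 4 (2-3): L=4.1674, (cx,cy)=(0.5461,0.8377)
solve A·x = −loads:
  F[0-1] = +2990.7434 N (tension)
  F[0-2] = +393.6585 N (tension)
  F[1-2] = -5107.2956 N (compression)
  F[1-3] = +2240.3615 N (tension)
  F[2-3] = -4318.1444 N (compression)
  Rx@0 = -2001.3000 N
  Ry@0 = -2521.9110 N
  Ry@2 = +7919.7210 N

2990.743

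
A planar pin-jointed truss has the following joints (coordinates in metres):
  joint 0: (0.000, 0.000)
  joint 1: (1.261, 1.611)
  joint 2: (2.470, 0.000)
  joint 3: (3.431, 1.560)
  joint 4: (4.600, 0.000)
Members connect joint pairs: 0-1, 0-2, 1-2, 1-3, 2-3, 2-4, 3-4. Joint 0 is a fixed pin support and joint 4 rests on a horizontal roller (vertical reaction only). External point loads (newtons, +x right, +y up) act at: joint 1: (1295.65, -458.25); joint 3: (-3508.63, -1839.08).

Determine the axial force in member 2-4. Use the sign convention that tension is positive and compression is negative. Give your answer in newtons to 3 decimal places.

N=5 nodes, M=7 members, R=3 reactions → 2N=10, M+R=10
member 0 (0-1): L=2.0458, (cx,cy)=(0.6164,0.7875)
member 1 (0-2): L=2.4700, (cx,cy)=(1.0000,0.0000)
member 2 (1-2): L=2.0142, (cx,cy)=(0.6002,-0.7998)
member 3 (1-3): L=2.1706, (cx,cy)=(0.9997,-0.0235)
member 4 (2-3): L=1.8322, (cx,cy)=(0.5245,0.8514)
member 5 (2-4): L=2.1300, (cx,cy)=(1.0000,0.0000)
member 6 (3-4): L=1.9494, (cx,cy)=(0.5997,-0.8002)
solve A·x = −loads:
  F[0-1] = -1950.7439 N (compression)
  F[0-2] = -1010.5919 N (compression)
  F[1-2] = +1446.5560 N (tension)
  F[1-3] = -3367.2460 N (compression)
  F[2-3] = -1358.8987 N (compression)
  F[2-4] = +570.4196 N (tension)
  F[3-4] = -951.2198 N (compression)
  Rx@0 = +2212.9800 N
  Ry@0 = +1536.1200 N
  Ry@4 = +761.2100 N

570.420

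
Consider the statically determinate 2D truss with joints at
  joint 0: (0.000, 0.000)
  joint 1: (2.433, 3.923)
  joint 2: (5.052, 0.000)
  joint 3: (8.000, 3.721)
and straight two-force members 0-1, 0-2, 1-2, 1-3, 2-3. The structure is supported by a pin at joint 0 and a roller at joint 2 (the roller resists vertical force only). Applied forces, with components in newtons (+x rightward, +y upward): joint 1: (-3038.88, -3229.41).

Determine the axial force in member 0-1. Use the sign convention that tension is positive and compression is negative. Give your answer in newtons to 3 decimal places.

N=4 nodes, M=5 members, R=3 reactions → 2N=8, M+R=8
member 0 (0-1): L=4.6162, (cx,cy)=(0.5271,0.8498)
member 1 (0-2): L=5.0520, (cx,cy)=(1.0000,0.0000)
member 2 (1-2): L=4.7169, (cx,cy)=(0.5552,-0.8317)
member 3 (1-3): L=5.5707, (cx,cy)=(0.9993,-0.0363)
member 4 (2-3): L=4.7473, (cx,cy)=(0.6210,0.7838)
solve A·x = −loads:
  F[0-1] = -4746.7296 N (compression)
  F[0-2] = -537.0902 N (compression)
  F[1-2] = +967.3149 N (tension)
  F[1-3] = +0.0000 N (tension)
  F[2-3] = -0.0000 N (compression)
  Rx@0 = +3038.8800 N
  Ry@0 = +4033.9175 N
  Ry@2 = -804.5075 N

-4746.730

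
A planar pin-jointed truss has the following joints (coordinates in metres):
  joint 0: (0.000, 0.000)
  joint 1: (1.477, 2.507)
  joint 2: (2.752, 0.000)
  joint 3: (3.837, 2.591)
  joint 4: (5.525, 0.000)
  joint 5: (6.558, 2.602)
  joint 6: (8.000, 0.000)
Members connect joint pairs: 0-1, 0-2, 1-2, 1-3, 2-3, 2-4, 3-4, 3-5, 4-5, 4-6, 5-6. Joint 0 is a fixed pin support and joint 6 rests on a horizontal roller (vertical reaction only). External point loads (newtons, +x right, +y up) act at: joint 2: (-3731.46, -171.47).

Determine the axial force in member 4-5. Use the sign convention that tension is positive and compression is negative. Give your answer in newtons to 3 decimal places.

63.708

N=7 nodes, M=11 members, R=3 reactions → 2N=14, M+R=14
member 0 (0-1): L=2.9097, (cx,cy)=(0.5076,0.8616)
member 1 (0-2): L=2.7520, (cx,cy)=(1.0000,0.0000)
member 2 (1-2): L=2.8126, (cx,cy)=(0.4533,-0.8913)
member 3 (1-3): L=2.3615, (cx,cy)=(0.9994,0.0356)
member 4 (2-3): L=2.8090, (cx,cy)=(0.3863,0.9224)
member 5 (2-4): L=2.7730, (cx,cy)=(1.0000,0.0000)
member 6 (3-4): L=3.0923, (cx,cy)=(0.5459,-0.8379)
member 7 (3-5): L=2.7210, (cx,cy)=(1.0000,0.0040)
member 8 (4-5): L=2.7996, (cx,cy)=(0.3690,0.9294)
member 9 (4-6): L=2.4750, (cx,cy)=(1.0000,0.0000)
member 10 (5-6): L=2.9749, (cx,cy)=(0.4847,-0.8747)
solve A·x = −loads:
  F[0-1] = -130.5544 N (compression)
  F[0-2] = -3665.1898 N (compression)
  F[1-2] = +121.3527 N (tension)
  F[1-3] = -121.3584 N (compression)
  F[2-3] = +68.6287 N (tension)
  F[2-4] = +94.7732 N (tension)
  F[3-4] = -70.6703 N (compression)
  F[3-5] = -56.1973 N (compression)
  F[4-5] = +63.7085 N (tension)
  F[4-6] = +32.6892 N (tension)
  F[5-6] = -67.4381 N (compression)
  Rx@0 = +3731.4600 N
  Ry@0 = +112.4843 N
  Ry@6 = +58.9857 N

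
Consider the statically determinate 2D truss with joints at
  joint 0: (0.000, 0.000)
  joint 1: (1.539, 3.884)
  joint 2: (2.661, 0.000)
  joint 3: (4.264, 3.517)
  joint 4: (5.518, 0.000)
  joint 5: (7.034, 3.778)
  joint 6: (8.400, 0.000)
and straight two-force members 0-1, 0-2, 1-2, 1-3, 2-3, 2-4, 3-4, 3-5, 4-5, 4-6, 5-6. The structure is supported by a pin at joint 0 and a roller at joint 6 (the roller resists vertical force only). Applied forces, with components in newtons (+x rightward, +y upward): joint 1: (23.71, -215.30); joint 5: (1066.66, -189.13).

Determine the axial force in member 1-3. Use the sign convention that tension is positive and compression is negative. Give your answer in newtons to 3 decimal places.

244.752

N=7 nodes, M=11 members, R=3 reactions → 2N=14, M+R=14
member 0 (0-1): L=4.1778, (cx,cy)=(0.3684,0.9297)
member 1 (0-2): L=2.6610, (cx,cy)=(1.0000,0.0000)
member 2 (1-2): L=4.0428, (cx,cy)=(0.2775,-0.9607)
member 3 (1-3): L=2.7496, (cx,cy)=(0.9911,-0.1335)
member 4 (2-3): L=3.8651, (cx,cy)=(0.4147,0.9099)
member 5 (2-4): L=2.8570, (cx,cy)=(1.0000,0.0000)
member 6 (3-4): L=3.7339, (cx,cy)=(0.3358,-0.9419)
member 7 (3-5): L=2.7823, (cx,cy)=(0.9956,0.0938)
member 8 (4-5): L=4.0708, (cx,cy)=(0.3724,0.9281)
member 9 (4-6): L=2.8820, (cx,cy)=(1.0000,0.0000)
member 10 (5-6): L=4.0174, (cx,cy)=(0.3400,-0.9404)
solve A·x = −loads:
  F[0-1] = +305.5857 N (tension)
  F[0-2] = +977.7995 N (tension)
  F[1-2] = -553.8196 N (compression)
  F[1-3] = +244.7517 N (tension)
  F[2-3] = +584.7237 N (tension)
  F[2-4] = +581.5909 N (tension)
  F[3-4] = -466.0113 N (compression)
  F[3-5] = +644.4181 N (tension)
  F[4-5] = +472.9648 N (tension)
  F[4-6] = +248.9483 N (tension)
  F[5-6] = -732.1498 N (compression)
  Rx@0 = -1090.3700 N
  Ry@0 = -284.0960 N
  Ry@6 = +688.5260 N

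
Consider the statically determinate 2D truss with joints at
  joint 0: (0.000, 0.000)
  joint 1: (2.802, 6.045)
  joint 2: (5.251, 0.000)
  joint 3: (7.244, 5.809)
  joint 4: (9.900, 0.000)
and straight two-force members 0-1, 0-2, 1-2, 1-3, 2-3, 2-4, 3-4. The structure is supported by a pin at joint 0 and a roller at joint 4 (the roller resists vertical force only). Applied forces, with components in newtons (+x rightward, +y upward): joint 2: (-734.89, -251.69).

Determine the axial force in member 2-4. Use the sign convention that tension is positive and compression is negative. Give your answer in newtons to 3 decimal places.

61.038

N=5 nodes, M=7 members, R=3 reactions → 2N=10, M+R=10
member 0 (0-1): L=6.6628, (cx,cy)=(0.4205,0.9073)
member 1 (0-2): L=5.2510, (cx,cy)=(1.0000,0.0000)
member 2 (1-2): L=6.5222, (cx,cy)=(0.3755,-0.9268)
member 3 (1-3): L=4.4483, (cx,cy)=(0.9986,-0.0531)
member 4 (2-3): L=6.1414, (cx,cy)=(0.3245,0.9459)
member 5 (2-4): L=4.6490, (cx,cy)=(1.0000,0.0000)
member 6 (3-4): L=6.3874, (cx,cy)=(0.4158,-0.9094)
solve A·x = −loads:
  F[0-1] = -130.2724 N (compression)
  F[0-2] = -680.1049 N (compression)
  F[1-2] = +133.5385 N (tension)
  F[1-3] = -105.0747 N (compression)
  F[2-3] = +135.2422 N (tension)
  F[2-4] = +61.0379 N (tension)
  F[3-4] = -146.7896 N (compression)
  Rx@0 = +734.8900 N
  Ry@0 = +118.1926 N
  Ry@4 = +133.4974 N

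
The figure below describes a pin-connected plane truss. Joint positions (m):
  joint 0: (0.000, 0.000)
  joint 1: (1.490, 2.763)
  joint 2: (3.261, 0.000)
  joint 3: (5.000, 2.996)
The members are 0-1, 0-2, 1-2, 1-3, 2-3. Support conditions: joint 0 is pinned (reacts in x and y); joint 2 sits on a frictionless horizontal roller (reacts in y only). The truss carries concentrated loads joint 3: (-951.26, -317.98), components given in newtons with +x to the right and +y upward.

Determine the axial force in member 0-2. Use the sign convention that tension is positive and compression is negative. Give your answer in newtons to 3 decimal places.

N=4 nodes, M=5 members, R=3 reactions → 2N=8, M+R=8
member 0 (0-1): L=3.1392, (cx,cy)=(0.4747,0.8802)
member 1 (0-2): L=3.2610, (cx,cy)=(1.0000,0.0000)
member 2 (1-2): L=3.2819, (cx,cy)=(0.5396,-0.8419)
member 3 (1-3): L=3.5177, (cx,cy)=(0.9978,0.0662)
member 4 (2-3): L=3.4641, (cx,cy)=(0.5020,0.8649)
solve A·x = −loads:
  F[0-1] = -800.2819 N (compression)
  F[0-2] = -571.4057 N (compression)
  F[1-2] = +773.7894 N (tension)
  F[1-3] = -799.1715 N (compression)
  F[2-3] = -306.4592 N (compression)
  Rx@0 = +951.2600 N
  Ry@0 = +704.3875 N
  Ry@2 = -386.4075 N

-571.406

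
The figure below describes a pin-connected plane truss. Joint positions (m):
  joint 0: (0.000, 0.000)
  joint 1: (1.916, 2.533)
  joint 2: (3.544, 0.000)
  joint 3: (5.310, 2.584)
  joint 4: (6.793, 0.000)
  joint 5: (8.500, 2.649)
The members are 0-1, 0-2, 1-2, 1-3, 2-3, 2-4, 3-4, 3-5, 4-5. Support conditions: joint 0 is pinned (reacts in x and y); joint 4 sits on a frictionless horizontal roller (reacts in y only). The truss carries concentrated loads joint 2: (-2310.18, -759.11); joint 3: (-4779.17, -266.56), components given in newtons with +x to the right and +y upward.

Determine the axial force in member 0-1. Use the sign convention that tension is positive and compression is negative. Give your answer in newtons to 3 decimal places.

-2807.670

N=6 nodes, M=9 members, R=3 reactions → 2N=12, M+R=12
member 0 (0-1): L=3.1760, (cx,cy)=(0.6033,0.7975)
member 1 (0-2): L=3.5440, (cx,cy)=(1.0000,0.0000)
member 2 (1-2): L=3.0111, (cx,cy)=(0.5407,-0.8412)
member 3 (1-3): L=3.3944, (cx,cy)=(0.9999,0.0150)
member 4 (2-3): L=3.1298, (cx,cy)=(0.5642,0.8256)
member 5 (2-4): L=3.2490, (cx,cy)=(1.0000,0.0000)
member 6 (3-4): L=2.9793, (cx,cy)=(0.4978,-0.8673)
member 7 (3-5): L=3.1907, (cx,cy)=(0.9998,0.0204)
member 8 (4-5): L=3.1514, (cx,cy)=(0.5417,0.8406)
solve A·x = −loads:
  F[0-1] = -2807.6697 N (compression)
  F[0-2] = -5395.5685 N (compression)
  F[1-2] = +2606.4073 N (tension)
  F[1-3] = -3103.3476 N (compression)
  F[2-3] = -1736.2836 N (compression)
  F[2-4] = -696.4772 N (compression)
  F[3-4] = +1399.2097 N (tension)
  F[3-5] = +0.0000 N (tension)
  F[4-5] = -0.0000 N (compression)
  Rx@0 = +7089.3500 N
  Ry@0 = +2239.2216 N
  Ry@4 = -1213.5516 N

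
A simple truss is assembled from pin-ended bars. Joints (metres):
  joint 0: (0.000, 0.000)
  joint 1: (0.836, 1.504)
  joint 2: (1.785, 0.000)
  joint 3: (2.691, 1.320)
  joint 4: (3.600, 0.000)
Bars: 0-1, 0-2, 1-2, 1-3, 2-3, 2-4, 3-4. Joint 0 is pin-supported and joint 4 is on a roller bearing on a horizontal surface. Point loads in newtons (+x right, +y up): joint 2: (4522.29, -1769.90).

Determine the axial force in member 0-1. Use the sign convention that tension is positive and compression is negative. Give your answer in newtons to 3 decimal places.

N=5 nodes, M=7 members, R=3 reactions → 2N=10, M+R=10
member 0 (0-1): L=1.7207, (cx,cy)=(0.4858,0.8740)
member 1 (0-2): L=1.7850, (cx,cy)=(1.0000,0.0000)
member 2 (1-2): L=1.7784, (cx,cy)=(0.5336,-0.8457)
member 3 (1-3): L=1.8641, (cx,cy)=(0.9951,-0.0987)
member 4 (2-3): L=1.6010, (cx,cy)=(0.5659,0.8245)
member 5 (2-4): L=1.8150, (cx,cy)=(1.0000,0.0000)
member 6 (3-4): L=1.6027, (cx,cy)=(0.5672,-0.8236)
solve A·x = −loads:
  F[0-1] = -1020.9107 N (compression)
  F[0-2] = +5018.2896 N (tension)
  F[1-2] = +1187.6164 N (tension)
  F[1-3] = -1135.2954 N (compression)
  F[2-3] = +928.4818 N (tension)
  F[2-4] = +604.3303 N (tension)
  F[3-4] = -1065.5298 N (compression)
  Rx@0 = -4522.2900 N
  Ry@0 = +892.3246 N
  Ry@4 = +877.5754 N

-1020.911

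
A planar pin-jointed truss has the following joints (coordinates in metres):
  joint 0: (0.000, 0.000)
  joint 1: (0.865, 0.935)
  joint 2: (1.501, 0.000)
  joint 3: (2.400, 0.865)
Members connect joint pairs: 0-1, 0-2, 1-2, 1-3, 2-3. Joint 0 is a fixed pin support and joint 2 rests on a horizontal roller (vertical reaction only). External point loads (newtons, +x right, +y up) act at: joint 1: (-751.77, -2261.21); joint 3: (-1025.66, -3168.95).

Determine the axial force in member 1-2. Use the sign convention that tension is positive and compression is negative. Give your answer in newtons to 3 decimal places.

-2709.660

N=4 nodes, M=5 members, R=3 reactions → 2N=8, M+R=8
member 0 (0-1): L=1.2738, (cx,cy)=(0.6791,0.7341)
member 1 (0-2): L=1.5010, (cx,cy)=(1.0000,0.0000)
member 2 (1-2): L=1.1308, (cx,cy)=(0.5624,-0.8268)
member 3 (1-3): L=1.5366, (cx,cy)=(0.9990,-0.0456)
member 4 (2-3): L=1.2476, (cx,cy)=(0.7206,0.6933)
solve A·x = −loads:
  F[0-1] = -162.7725 N (compression)
  F[0-2] = -1666.8920 N (compression)
  F[1-2] = -2709.6600 N (compression)
  F[1-3] = +2167.4789 N (tension)
  F[2-3] = -4428.0876 N (compression)
  Rx@0 = +1777.4300 N
  Ry@0 = +119.4833 N
  Ry@2 = +5310.6767 N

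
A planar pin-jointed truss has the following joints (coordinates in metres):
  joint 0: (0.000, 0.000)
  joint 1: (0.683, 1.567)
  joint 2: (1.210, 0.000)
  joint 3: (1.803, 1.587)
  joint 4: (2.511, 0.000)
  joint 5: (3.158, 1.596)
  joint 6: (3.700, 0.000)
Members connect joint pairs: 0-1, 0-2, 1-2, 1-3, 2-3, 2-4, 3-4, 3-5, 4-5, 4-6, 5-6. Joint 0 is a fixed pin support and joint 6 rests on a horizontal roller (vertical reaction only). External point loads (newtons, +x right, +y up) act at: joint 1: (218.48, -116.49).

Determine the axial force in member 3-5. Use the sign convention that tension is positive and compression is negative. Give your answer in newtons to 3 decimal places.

-85.184

N=7 nodes, M=11 members, R=3 reactions → 2N=14, M+R=14
member 0 (0-1): L=1.7094, (cx,cy)=(0.3996,0.9167)
member 1 (0-2): L=1.2100, (cx,cy)=(1.0000,0.0000)
member 2 (1-2): L=1.6532, (cx,cy)=(0.3188,-0.9478)
member 3 (1-3): L=1.1202, (cx,cy)=(0.9998,0.0179)
member 4 (2-3): L=1.6942, (cx,cy)=(0.3500,0.9367)
member 5 (2-4): L=1.3010, (cx,cy)=(1.0000,0.0000)
member 6 (3-4): L=1.7378, (cx,cy)=(0.4074,-0.9132)
member 7 (3-5): L=1.3550, (cx,cy)=(1.0000,0.0066)
member 8 (4-5): L=1.7222, (cx,cy)=(0.3757,0.9267)
member 9 (4-6): L=1.1890, (cx,cy)=(1.0000,0.0000)
member 10 (5-6): L=1.6855, (cx,cy)=(0.3216,-0.9469)
solve A·x = −loads:
  F[0-1] = -2.6806 N (compression)
  F[0-2] = +219.5511 N (tension)
  F[1-2] = -123.7022 N (compression)
  F[1-3] = -180.1476 N (compression)
  F[2-3] = +125.1670 N (tension)
  F[2-4] = +136.3075 N (tension)
  F[3-4] = -125.4854 N (compression)
  F[3-5] = -85.1841 N (compression)
  F[4-5] = +123.6570 N (tension)
  F[4-6] = +38.7254 N (tension)
  F[5-6] = -120.4288 N (compression)
  Rx@0 = -218.4800 N
  Ry@0 = +2.4573 N
  Ry@6 = +114.0327 N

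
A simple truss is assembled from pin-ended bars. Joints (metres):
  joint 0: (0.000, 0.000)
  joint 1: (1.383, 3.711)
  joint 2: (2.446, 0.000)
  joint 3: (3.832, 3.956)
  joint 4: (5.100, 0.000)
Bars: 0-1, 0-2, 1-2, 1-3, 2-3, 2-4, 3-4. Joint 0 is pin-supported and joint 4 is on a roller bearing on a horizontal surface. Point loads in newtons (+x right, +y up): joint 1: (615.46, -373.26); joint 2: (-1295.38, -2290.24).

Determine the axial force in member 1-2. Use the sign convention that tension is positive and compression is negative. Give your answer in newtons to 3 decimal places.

549.421

N=5 nodes, M=7 members, R=3 reactions → 2N=10, M+R=10
member 0 (0-1): L=3.9603, (cx,cy)=(0.3492,0.9370)
member 1 (0-2): L=2.4460, (cx,cy)=(1.0000,0.0000)
member 2 (1-2): L=3.8602, (cx,cy)=(0.2754,-0.9613)
member 3 (1-3): L=2.4612, (cx,cy)=(0.9950,0.0995)
member 4 (2-3): L=4.1918, (cx,cy)=(0.3306,0.9438)
member 5 (2-4): L=2.6540, (cx,cy)=(1.0000,0.0000)
member 6 (3-4): L=4.1542, (cx,cy)=(0.3052,-0.9523)
solve A·x = −loads:
  F[0-1] = -1084.2893 N (compression)
  F[0-2] = -301.2717 N (compression)
  F[1-2] = +549.4206 N (tension)
  F[1-3] = -1151.1203 N (compression)
  F[2-3] = +1867.0764 N (tension)
  F[2-4] = +528.0579 N (tension)
  F[3-4] = -1730.0335 N (compression)
  Rx@0 = +679.9200 N
  Ry@0 = +1016.0259 N
  Ry@4 = +1647.4741 N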